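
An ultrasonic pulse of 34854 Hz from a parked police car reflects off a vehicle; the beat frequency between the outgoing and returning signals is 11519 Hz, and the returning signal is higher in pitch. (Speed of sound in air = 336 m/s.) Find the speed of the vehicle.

48 m/s

Double Doppler shift off a moving reflector: f₂ = f₀ · (v + u)/(v − u) (u > 0 toward emitter).
Returning signal is higher, so f₂ = f₀ + Δf = 34854 + 11519 = 46373 Hz.
Rearranging, u = v · (f₂ − f₀)/(f₂ + f₀) = 336 × 11519/81227 ≈ 48 m/s.
So the vehicle is moving at 48 m/s toward the emitter.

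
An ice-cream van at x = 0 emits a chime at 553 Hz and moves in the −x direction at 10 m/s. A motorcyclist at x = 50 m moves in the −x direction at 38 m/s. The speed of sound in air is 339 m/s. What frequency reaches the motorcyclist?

The observer lies on the +x side, so the source is heading away from the observer and the observer is heading toward the source.
General Doppler shift: f' = f · (v + v_o)/(v + v_s).
f' = 553 × (339 + 38)/(339 + 10) = 553 × 377/349 ≈ 597 Hz.

597 Hz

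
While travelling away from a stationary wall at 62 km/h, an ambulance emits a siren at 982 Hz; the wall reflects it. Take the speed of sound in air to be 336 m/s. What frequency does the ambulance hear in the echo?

62 km/h = 17.22 m/s.
The wall receives the sound from a moving source: f₁ = f₀ · v/(v + v_e) = 982 × 336/353.22 ≈ 934 Hz.
On the return leg the ambulance is a moving observer: f₂ = f₁ · (v − v_e)/v = 934 × 318.78/336 ≈ 886 Hz.
Equivalently f₂ = f₀ · (v − v_e)/(v + v_e).

886 Hz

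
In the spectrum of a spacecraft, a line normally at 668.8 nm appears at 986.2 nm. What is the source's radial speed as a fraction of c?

0.370

λ'/λ₀ = 1.4746 > 1 (redshift), so the source is receding.
λ'/λ₀ = √((1 + β)/(1 − β)) for a receding source ⇒ β = (r² − 1)/(r² + 1) with r = λ'/λ₀.
β = (2.1744 − 1)/(2.1744 + 1) ≈ 0.370.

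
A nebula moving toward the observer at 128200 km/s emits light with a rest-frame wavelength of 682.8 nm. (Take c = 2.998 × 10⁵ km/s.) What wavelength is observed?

432.3 nm

β = v/c = 128200/299800 = 0.4276.
Relativistic Doppler for wavelength: λ' = λ₀ · √((1 − β)/(1 + β)).
λ' = 682.8 × √(0.5724/1.4276) = 682.8 × 0.63319 ≈ 432.3 nm.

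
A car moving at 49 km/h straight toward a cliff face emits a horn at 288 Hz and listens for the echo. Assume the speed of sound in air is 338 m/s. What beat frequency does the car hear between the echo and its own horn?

24.2 Hz

49 km/h = 13.61 m/s.
The cliff face receives the sound from a moving source: f₁ = f₀ · v/(v − v_e) = 288 × 338/324.39 ≈ 300.1 Hz.
On the return leg the car is a moving observer: f₂ = f₁ · (v + v_e)/v = 300.1 × 351.61/338 ≈ 312.2 Hz.
Equivalently f₂ = f₀ · (v + v_e)/(v − v_e).
Beat against the emitted tone: |f₂ − f₀| = 2v_e·f₀/(v − v_e) = 2 × 13.61 × 288/324.39 ≈ 24.2 Hz.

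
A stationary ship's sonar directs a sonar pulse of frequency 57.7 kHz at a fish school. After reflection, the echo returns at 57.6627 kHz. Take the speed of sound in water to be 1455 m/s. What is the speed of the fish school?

Double Doppler shift off a moving reflector: f₂ = f₀ · (v + u)/(v − u) (u > 0 toward emitter).
Rearranging, u = v · (f₂ − f₀)/(f₂ + f₀) = 1455 × -0.0373/115.3627 ≈ -0.47 m/s.
So the fish school is moving at 0.47 m/s away from the emitter.

0.47 m/s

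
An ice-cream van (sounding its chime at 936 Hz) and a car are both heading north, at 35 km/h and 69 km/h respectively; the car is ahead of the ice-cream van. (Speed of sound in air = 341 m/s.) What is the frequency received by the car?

35 km/h = 9.722 m/s; 69 km/h = 19.17 m/s.
The car is ahead, so the ice-cream van is moving toward it while the car is moving away from the ice-cream van.
With source approaching and observer receding, f' = f · (v − v_o)/(v − v_s).
f' = 936 × (341 − 19.17)/(341 − 9.722) = 936 × 321.83/331.28 ≈ 909 Hz.

909 Hz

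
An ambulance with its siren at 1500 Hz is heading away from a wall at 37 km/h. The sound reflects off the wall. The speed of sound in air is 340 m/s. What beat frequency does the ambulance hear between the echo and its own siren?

88 Hz

37 km/h = 10.28 m/s.
The wall receives the sound from a moving source: f₁ = f₀ · v/(v + v_e) = 1500 × 340/350.28 ≈ 1456.0 Hz.
On the return leg the ambulance is a moving observer: f₂ = f₁ · (v − v_e)/v = 1456.0 × 329.72/340 ≈ 1412.0 Hz.
Beat against the emitted tone: |f₂ − f₀| = 2v_e·f₀/(v + v_e) = 2 × 10.28 × 1500/350.28 ≈ 88 Hz.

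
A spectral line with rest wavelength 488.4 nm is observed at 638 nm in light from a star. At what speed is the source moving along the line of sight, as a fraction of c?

0.261

λ'/λ₀ = 1.3063 > 1 (redshift), so the source is receding.
λ'/λ₀ = √((1 + β)/(1 − β)) for a receding source ⇒ β = (r² − 1)/(r² + 1) with r = λ'/λ₀.
β = (1.7064 − 1)/(1.7064 + 1) ≈ 0.261.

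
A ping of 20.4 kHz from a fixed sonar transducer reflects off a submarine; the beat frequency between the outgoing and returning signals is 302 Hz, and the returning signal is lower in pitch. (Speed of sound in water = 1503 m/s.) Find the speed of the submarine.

11.2 m/s

Double Doppler shift off a moving reflector: f₂ = f₀ · (v + u)/(v − u) (u > 0 toward emitter).
Returning signal is lower, so f₂ = f₀ − Δf = 20400 − 302 = 20098 Hz.
Rearranging, u = v · (f₂ − f₀)/(f₂ + f₀) = 1503 × -302/40498 ≈ -11.2 m/s.
So the submarine is moving at 11.2 m/s away from the emitter.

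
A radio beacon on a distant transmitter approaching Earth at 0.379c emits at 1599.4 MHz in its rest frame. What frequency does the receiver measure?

2383.4 MHz

Relativistic Doppler for frequency: f' = f₀ · √((1 + β)/(1 − β)).
f' = 1599.4 × √(1.3790/0.6210) = 1599.4 × 1.49017 ≈ 2383.4 MHz.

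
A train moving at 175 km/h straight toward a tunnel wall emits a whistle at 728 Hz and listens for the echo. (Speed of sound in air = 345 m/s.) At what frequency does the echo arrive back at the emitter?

967 Hz

175 km/h = 48.61 m/s.
The tunnel wall receives the sound from a moving source: f₁ = f₀ · v/(v − v_e) = 728 × 345/296.39 ≈ 847 Hz.
On the return leg the train is a moving observer: f₂ = f₁ · (v + v_e)/v = 847 × 393.61/345 ≈ 967 Hz.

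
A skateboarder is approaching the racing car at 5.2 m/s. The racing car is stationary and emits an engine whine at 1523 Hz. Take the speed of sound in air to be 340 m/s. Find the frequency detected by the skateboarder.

Only the observer moves, toward the source, so f' = f · (v + v_o)/v.
f' = 1523 × (340 + 5.2)/340 = 1523 × 345.2/340 ≈ 1546 Hz.

1546 Hz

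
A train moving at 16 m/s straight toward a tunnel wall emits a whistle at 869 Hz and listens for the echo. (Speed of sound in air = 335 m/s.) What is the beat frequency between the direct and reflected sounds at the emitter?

The tunnel wall receives the sound from a moving source: f₁ = f₀ · v/(v − v_e) = 869 × 335/319 ≈ 912.6 Hz.
On the return leg the train is a moving observer: f₂ = f₁ · (v + v_e)/v = 912.6 × 351/335 ≈ 956.2 Hz.
Equivalently f₂ = f₀ · (v + v_e)/(v − v_e).
Beat against the emitted tone: |f₂ − f₀| = 2v_e·f₀/(v − v_e) = 2 × 16 × 869/319 ≈ 87 Hz.

87 Hz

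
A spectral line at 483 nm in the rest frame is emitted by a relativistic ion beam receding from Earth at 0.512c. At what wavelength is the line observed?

Relativistic Doppler for wavelength: λ' = λ₀ · √((1 + β)/(1 − β)).
λ' = 483 × √(1.5120/0.4880) = 483 × 1.76022 ≈ 850.2 nm.

850.2 nm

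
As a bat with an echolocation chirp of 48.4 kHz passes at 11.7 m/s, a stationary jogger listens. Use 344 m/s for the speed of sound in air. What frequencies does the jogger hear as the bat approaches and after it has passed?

Approaching: f₁ = f · v/(v − v_s) = 48.4 × 344/332.3 ≈ 50.1 kHz.
Receding: f₂ = f · v/(v + v_s) = 48.4 × 344/355.7 ≈ 46.8 kHz.

50.1 kHz approaching; 46.8 kHz receding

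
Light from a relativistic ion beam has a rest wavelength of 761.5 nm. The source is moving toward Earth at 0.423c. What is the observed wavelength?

Relativistic Doppler for wavelength: λ' = λ₀ · √((1 − β)/(1 + β)).
λ' = 761.5 × √(0.5770/1.4230) = 761.5 × 0.63677 ≈ 484.9 nm.

484.9 nm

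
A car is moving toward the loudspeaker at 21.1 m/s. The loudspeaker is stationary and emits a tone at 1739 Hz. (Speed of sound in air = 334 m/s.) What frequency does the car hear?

Moving observer, stationary source: f' = f · (v + v_o)/v.
f' = 1739 × (334 + 21.1)/334 = 1739 × 355.1/334 ≈ 1849 Hz.

1849 Hz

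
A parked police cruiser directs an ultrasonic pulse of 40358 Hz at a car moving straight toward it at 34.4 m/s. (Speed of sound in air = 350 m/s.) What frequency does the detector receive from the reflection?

At the car (a moving observer), f₁ = f₀ · (v + u)/v = 40358 × 384.4/350 ≈ 44325 Hz.
The reflection then acts as a moving source: f₂ = f₁ · v/(v − u) ≈ 49156 Hz.

49156 Hz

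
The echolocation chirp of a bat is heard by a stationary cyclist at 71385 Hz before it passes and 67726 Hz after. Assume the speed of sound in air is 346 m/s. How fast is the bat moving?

f₁/f₂ = (v + v_s)/(v − v_s), so v_s = v · (f₁ − f₂)/(f₁ + f₂).
v_s = 346 × (71385 − 67726)/(71385 + 67726) = 346 × 3659/139111 ≈ 9.1 m/s.

9.1 m/s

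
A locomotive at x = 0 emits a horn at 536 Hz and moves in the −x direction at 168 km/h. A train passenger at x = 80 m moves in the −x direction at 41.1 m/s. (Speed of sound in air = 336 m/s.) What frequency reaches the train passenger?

168 km/h = 46.67 m/s.
The observer lies on the +x side, so the source is heading away from the observer and the observer is heading toward the source.
Both move, so f' = f · (v + v_o)/(v + v_s).
f' = 536 × (336 + 41.1)/(336 + 46.67) = 536 × 377.1/382.67 ≈ 528 Hz.

528 Hz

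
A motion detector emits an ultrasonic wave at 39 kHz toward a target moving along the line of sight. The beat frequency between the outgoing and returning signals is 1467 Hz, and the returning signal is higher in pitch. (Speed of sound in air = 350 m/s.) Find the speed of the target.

Double Doppler shift off a moving reflector: f₂ = f₀ · (v + u)/(v − u) (u > 0 toward emitter).
Returning signal is higher, so f₂ = f₀ + Δf = 39000 + 1467 = 40467 Hz.
Rearranging, u = v · (f₂ − f₀)/(f₂ + f₀) = 350 × 1467/79467 ≈ 6.5 m/s.
So the target is moving at 6.5 m/s toward the emitter.

6.5 m/s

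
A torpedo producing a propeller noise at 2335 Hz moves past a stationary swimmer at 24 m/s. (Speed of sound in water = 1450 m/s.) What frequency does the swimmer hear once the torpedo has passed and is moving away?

Receding: f₂ = f · v/(v + v_s) = 2335 × 1450/1474 ≈ 2297 Hz.

2297 Hz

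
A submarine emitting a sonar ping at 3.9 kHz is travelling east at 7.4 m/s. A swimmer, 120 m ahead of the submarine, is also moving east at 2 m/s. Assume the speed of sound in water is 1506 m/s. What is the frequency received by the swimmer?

3.91 kHz

The swimmer is ahead, so the submarine is moving toward it while the swimmer is moving away from the submarine.
With source approaching and observer receding, f' = f · (v − v_o)/(v − v_s).
f' = 3.9 × (1506 − 2)/(1506 − 7.4) = 3.9 × 1504/1498.6 ≈ 3.91 kHz.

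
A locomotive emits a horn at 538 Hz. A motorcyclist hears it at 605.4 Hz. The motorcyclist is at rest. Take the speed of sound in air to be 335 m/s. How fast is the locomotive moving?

f' > f, so the locomotive is approaching.
f' = f · v/(v − v_s) ⇒ v_s = v · |1 − f/f'|.
v_s = 335 × |1 − 538/605.4| = 335 × 0.1113 ≈ 37 m/s.

37 m/s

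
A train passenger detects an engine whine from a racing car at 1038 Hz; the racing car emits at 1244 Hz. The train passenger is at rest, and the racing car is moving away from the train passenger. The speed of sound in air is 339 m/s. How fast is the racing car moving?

f' = f · v/(v + v_s) ⇒ v_s = v · |1 − f/f'|.
v_s = 339 × |1 − 1244/1038| = 339 × 0.1985 ≈ 67 m/s.

67 m/s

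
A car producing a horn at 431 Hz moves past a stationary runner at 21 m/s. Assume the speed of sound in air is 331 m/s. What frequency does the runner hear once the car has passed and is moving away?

405 Hz

Receding: f₂ = f · v/(v + v_s) = 431 × 331/352 ≈ 405 Hz.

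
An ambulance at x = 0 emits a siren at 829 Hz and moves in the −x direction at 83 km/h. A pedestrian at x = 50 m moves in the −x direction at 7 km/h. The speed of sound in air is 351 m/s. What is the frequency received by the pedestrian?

782 Hz

83 km/h = 23.06 m/s; 7 km/h = 1.944 m/s.
The observer lies on the +x side, so the source is heading away from the observer and the observer is heading toward the source.
Both move, so f' = f · (v + v_o)/(v + v_s).
f' = 829 × (351 + 1.944)/(351 + 23.06) = 829 × 352.94/374.06 ≈ 782 Hz.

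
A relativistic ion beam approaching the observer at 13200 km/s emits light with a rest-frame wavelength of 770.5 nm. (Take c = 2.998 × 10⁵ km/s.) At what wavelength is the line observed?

β = v/c = 13200/299800 = 0.0440.
Relativistic Doppler for wavelength: λ' = λ₀ · √((1 − β)/(1 + β)).
λ' = 770.5 × √(0.9560/1.0440) = 770.5 × 0.95690 ≈ 737.3 nm.

737.3 nm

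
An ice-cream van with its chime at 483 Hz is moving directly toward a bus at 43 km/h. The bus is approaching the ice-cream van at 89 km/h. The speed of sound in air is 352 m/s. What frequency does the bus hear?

43 km/h = 11.94 m/s; 89 km/h = 24.72 m/s.
General Doppler shift: f' = f · (v + v_o)/(v − v_s).
f' = 483 × (352 + 24.72)/(352 − 11.94) = 483 × 376.72/340.06 ≈ 535 Hz.

535 Hz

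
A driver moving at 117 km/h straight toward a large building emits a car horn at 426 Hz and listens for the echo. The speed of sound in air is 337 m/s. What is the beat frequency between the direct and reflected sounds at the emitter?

117 km/h = 32.5 m/s.
The large building receives the sound from a moving source: f₁ = f₀ · v/(v − v_e) = 426 × 337/304.5 ≈ 471.5 Hz.
On the return leg the driver is a moving observer: f₂ = f₁ · (v + v_e)/v = 471.5 × 369.5/337 ≈ 516.9 Hz.
Beat against the emitted tone: |f₂ − f₀| = 2v_e·f₀/(v − v_e) = 2 × 32.5 × 426/304.5 ≈ 91 Hz.

91 Hz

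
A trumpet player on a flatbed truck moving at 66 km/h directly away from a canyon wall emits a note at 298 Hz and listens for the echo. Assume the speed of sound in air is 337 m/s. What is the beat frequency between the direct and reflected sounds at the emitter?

66 km/h = 18.33 m/s.
The canyon wall receives the sound from a moving source: f₁ = f₀ · v/(v + v_e) = 298 × 337/355.33 ≈ 282.6 Hz.
On the return leg the trumpet player on a flatbed truck is a moving observer: f₂ = f₁ · (v − v_e)/v = 282.6 × 318.67/337 ≈ 267.2 Hz.
Equivalently f₂ = f₀ · (v − v_e)/(v + v_e).
Beat against the emitted tone: |f₂ − f₀| = 2v_e·f₀/(v + v_e) = 2 × 18.33 × 298/355.33 ≈ 30.8 Hz.

30.8 Hz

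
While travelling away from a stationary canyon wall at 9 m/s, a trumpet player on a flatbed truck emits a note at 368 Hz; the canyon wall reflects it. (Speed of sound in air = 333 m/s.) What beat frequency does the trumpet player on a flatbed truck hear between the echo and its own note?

The canyon wall receives the sound from a moving source: f₁ = f₀ · v/(v + v_e) = 368 × 333/342 ≈ 358.32 Hz.
On the return leg the trumpet player on a flatbed truck is a moving observer: f₂ = f₁ · (v − v_e)/v = 358.32 × 324/333 ≈ 348.63 Hz.
Beat against the emitted tone: |f₂ − f₀| = 2v_e·f₀/(v + v_e) = 2 × 9 × 368/342 ≈ 19.4 Hz.

19.4 Hz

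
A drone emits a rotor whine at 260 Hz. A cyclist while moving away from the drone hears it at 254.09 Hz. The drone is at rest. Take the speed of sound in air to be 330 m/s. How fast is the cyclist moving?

7.5 m/s

f' = f · (v − v_o)/v ⇒ v_o = v · |f'/f − 1|.
v_o = 330 × |254.09/260 − 1| = 330 × 0.02273 ≈ 7.5 m/s.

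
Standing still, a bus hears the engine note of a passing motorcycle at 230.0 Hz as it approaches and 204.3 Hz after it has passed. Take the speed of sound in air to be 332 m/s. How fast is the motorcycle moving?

19.6 m/s

f₁/f₂ = (v + v_s)/(v − v_s), so v_s = v · (f₁ − f₂)/(f₁ + f₂).
v_s = 332 × (230.0 − 204.3)/(230.0 + 204.3) = 332 × 25.7/434.3 ≈ 19.6 m/s.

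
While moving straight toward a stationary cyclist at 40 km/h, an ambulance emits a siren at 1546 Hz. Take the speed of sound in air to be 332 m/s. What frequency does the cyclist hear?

1600 Hz

40 km/h = 11.11 m/s.
With the source moving toward a stationary observer, f' = f · v/(v − v_s).
f' = 1546 × 332/(332 − 11.11) = 1546 × 332/320.9 ≈ 1600 Hz.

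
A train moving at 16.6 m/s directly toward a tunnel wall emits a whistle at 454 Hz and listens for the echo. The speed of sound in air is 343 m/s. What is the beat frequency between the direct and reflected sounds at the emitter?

The tunnel wall receives the sound from a moving source: f₁ = f₀ · v/(v − v_e) = 454 × 343/326.4 ≈ 477.1 Hz.
On the return leg the train is a moving observer: f₂ = f₁ · (v + v_e)/v = 477.1 × 359.6/343 ≈ 500.2 Hz.
Equivalently f₂ = f₀ · (v + v_e)/(v − v_e).
Beat against the emitted tone: |f₂ − f₀| = 2v_e·f₀/(v − v_e) = 2 × 16.6 × 454/326.4 ≈ 46.2 Hz.

46.2 Hz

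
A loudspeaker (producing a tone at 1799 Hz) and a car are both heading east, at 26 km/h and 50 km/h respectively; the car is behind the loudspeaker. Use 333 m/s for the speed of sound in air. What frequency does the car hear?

1834 Hz

26 km/h = 7.222 m/s; 50 km/h = 13.89 m/s.
The car is behind, so the loudspeaker is moving away from it while the car is moving toward the loudspeaker.
Both move, so f' = f · (v + v_o)/(v + v_s).
f' = 1799 × (333 + 13.89)/(333 + 7.222) = 1799 × 346.89/340.22 ≈ 1834 Hz.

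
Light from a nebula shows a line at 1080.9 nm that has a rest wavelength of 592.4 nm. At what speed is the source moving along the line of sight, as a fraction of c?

λ'/λ₀ = 1.8246 > 1 (redshift), so the source is receding.
λ'/λ₀ = √((1 + β)/(1 − β)) for a receding source ⇒ β = (r² − 1)/(r² + 1) with r = λ'/λ₀.
β = (3.3292 − 1)/(3.3292 + 1) ≈ 0.538.

0.538c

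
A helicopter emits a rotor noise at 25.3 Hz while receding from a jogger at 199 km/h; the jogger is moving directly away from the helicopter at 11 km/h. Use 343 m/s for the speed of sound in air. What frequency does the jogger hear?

199 km/h = 55.28 m/s; 11 km/h = 3.056 m/s.
General Doppler shift: f' = f · (v − v_o)/(v + v_s).
f' = 25.3 × (343 − 3.056)/(343 + 55.28) = 25.3 × 339.94/398.28 ≈ 21.6 Hz.

21.6 Hz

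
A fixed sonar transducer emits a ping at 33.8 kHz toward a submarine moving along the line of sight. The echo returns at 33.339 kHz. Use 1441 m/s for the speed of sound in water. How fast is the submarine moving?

Double Doppler shift off a moving reflector: f₂ = f₀ · (v + u)/(v − u) (u > 0 toward emitter).
Rearranging, u = v · (f₂ − f₀)/(f₂ + f₀) = 1441 × -0.461/67.139 ≈ -9.9 m/s.
So the submarine is moving at 9.9 m/s away from the emitter.

9.9 m/s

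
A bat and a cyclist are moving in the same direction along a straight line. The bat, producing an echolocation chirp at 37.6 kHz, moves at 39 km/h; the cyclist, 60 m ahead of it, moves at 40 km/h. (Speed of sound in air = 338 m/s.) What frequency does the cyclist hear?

39 km/h = 10.83 m/s; 40 km/h = 11.11 m/s.
The cyclist is ahead, so the bat is moving toward it while the cyclist is moving away from the bat.
General Doppler shift: f' = f · (v − v_o)/(v − v_s).
f' = 37.6 × (338 − 11.11)/(338 − 10.83) = 37.6 × 326.89/327.17 ≈ 37.6 kHz.

37.6 kHz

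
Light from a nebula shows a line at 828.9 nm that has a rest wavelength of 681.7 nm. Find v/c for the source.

λ'/λ₀ = 1.2159 > 1 (redshift), so the source is receding.
λ'/λ₀ = √((1 + β)/(1 − β)) for a receding source ⇒ β = (r² − 1)/(r² + 1) with r = λ'/λ₀.
β = (1.4785 − 1)/(1.4785 + 1) ≈ 0.193.

0.193c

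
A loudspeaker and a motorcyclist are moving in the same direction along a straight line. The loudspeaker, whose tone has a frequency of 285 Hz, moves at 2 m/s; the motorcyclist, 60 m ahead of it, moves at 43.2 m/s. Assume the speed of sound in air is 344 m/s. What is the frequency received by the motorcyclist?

251 Hz

The motorcyclist is ahead, so the loudspeaker is moving toward it while the motorcyclist is moving away from the loudspeaker.
With source approaching and observer receding, f' = f · (v − v_o)/(v − v_s).
f' = 285 × (344 − 43.2)/(344 − 2) = 285 × 300.8/342 ≈ 251 Hz.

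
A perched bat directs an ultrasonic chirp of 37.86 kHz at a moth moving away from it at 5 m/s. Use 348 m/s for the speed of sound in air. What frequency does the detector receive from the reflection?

36.8 kHz

The moth first receives the wave as a moving observer: f₁ = f₀ · (v − u)/v = 37.86 × (348 − 5)/348 ≈ 37.3 kHz.
On reflection it acts as a source moving away from the stationary detector: f₂ = f₁ · v/(v + u) = 37.3 × 348/353 ≈ 36.8 kHz.
Equivalently f₂ = f₀ · (v − u)/(v + u).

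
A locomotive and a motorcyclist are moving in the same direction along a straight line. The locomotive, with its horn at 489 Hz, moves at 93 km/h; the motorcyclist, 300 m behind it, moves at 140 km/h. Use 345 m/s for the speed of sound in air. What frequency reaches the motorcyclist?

93 km/h = 25.83 m/s; 140 km/h = 38.89 m/s.
The motorcyclist is behind, so the locomotive is moving away from it while the motorcyclist is moving toward the locomotive.
General Doppler shift: f' = f · (v + v_o)/(v + v_s).
f' = 489 × (345 + 38.89)/(345 + 25.83) = 489 × 383.89/370.83 ≈ 506 Hz.

506 Hz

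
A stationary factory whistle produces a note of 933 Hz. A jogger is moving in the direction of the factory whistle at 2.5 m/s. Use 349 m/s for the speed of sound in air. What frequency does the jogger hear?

940 Hz

Only the observer moves, toward the source, so f' = f · (v + v_o)/v.
f' = 933 × (349 + 2.5)/349 = 933 × 351.5/349 ≈ 940 Hz.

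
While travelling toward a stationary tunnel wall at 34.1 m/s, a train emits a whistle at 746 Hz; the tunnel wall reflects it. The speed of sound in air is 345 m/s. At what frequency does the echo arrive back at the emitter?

The tunnel wall receives the sound from a moving source: f₁ = f₀ · v/(v − v_e) = 746 × 345/310.9 ≈ 828 Hz.
On the return leg the train is a moving observer: f₂ = f₁ · (v + v_e)/v = 828 × 379.1/345 ≈ 910 Hz.
Equivalently f₂ = f₀ · (v + v_e)/(v − v_e).

910 Hz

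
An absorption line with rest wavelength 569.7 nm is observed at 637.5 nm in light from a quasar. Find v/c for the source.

λ'/λ₀ = 1.1190 > 1 (redshift), so the source is receding.
λ'/λ₀ = √((1 + β)/(1 − β)) for a receding source ⇒ β = (r² − 1)/(r² + 1) with r = λ'/λ₀.
β = (1.2522 − 1)/(1.2522 + 1) ≈ 0.112.

0.112c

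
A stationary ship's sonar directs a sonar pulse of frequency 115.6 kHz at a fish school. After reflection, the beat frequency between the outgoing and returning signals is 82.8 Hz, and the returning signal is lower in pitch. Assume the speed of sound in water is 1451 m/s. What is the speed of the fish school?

Double Doppler shift off a moving reflector: f₂ = f₀ · (v + u)/(v − u) (u > 0 toward emitter).
Returning signal is lower, so f₂ = f₀ − Δf = 115600 − 82.8 = 115517.2 Hz.
Rearranging, u = v · (f₂ − f₀)/(f₂ + f₀) = 1451 × -82.8/231117.2 ≈ -0.52 m/s.
So the fish school is moving at 0.52 m/s away from the emitter.

0.52 m/s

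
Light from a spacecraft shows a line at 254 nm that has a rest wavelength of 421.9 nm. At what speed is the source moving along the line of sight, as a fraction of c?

λ'/λ₀ = 0.6020 < 1 (blueshift), so the source is approaching.
λ'/λ₀ = √((1 − β)/(1 + β)) for an approaching source ⇒ β = (1 − r²)/(1 + r²) with r = λ'/λ₀.
β = (1 − 0.3625)/(1 + 0.3625) ≈ 0.468.

0.468c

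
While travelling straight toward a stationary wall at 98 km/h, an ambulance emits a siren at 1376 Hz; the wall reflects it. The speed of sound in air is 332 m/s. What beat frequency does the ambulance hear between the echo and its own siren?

98 km/h = 27.22 m/s.
The wall receives the sound from a moving source: f₁ = f₀ · v/(v − v_e) = 1376 × 332/304.78 ≈ 1499 Hz.
On the return leg the ambulance is a moving observer: f₂ = f₁ · (v + v_e)/v = 1499 × 359.22/332 ≈ 1622 Hz.
Equivalently f₂ = f₀ · (v + v_e)/(v − v_e).
Beat against the emitted tone: |f₂ − f₀| = 2v_e·f₀/(v − v_e) = 2 × 27.22 × 1376/304.78 ≈ 246 Hz.

246 Hz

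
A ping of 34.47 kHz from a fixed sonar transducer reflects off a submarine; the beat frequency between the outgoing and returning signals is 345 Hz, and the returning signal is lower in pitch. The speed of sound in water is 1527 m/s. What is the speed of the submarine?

Double Doppler shift off a moving reflector: f₂ = f₀ · (v + u)/(v − u) (u > 0 toward emitter).
Returning signal is lower, so f₂ = f₀ − Δf = 34470 − 345 = 34125 Hz.
Rearranging, u = v · (f₂ − f₀)/(f₂ + f₀) = 1527 × -345/68595 ≈ -7.7 m/s.
So the submarine is moving at 7.7 m/s away from the emitter.

7.7 m/s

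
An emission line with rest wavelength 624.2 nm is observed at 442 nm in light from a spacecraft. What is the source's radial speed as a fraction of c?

λ'/λ₀ = 0.7081 < 1 (blueshift), so the source is approaching.
λ'/λ₀ = √((1 − β)/(1 + β)) for an approaching source ⇒ β = (1 − r²)/(1 + r²) with r = λ'/λ₀.
β = (1 − 0.5014)/(1 + 0.5014) ≈ 0.332.

0.332c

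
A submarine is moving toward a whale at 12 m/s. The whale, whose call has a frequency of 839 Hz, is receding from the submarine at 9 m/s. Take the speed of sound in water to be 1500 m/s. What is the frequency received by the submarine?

With source receding and observer approaching, f' = f · (v + v_o)/(v + v_s).
f' = 839 × (1500 + 12)/(1500 + 9) = 839 × 1512/1509 ≈ 841 Hz.

841 Hz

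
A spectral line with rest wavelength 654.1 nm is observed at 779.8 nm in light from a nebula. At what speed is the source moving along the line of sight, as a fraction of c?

0.174

λ'/λ₀ = 1.1922 > 1 (redshift), so the source is receding.
λ'/λ₀ = √((1 + β)/(1 − β)) for a receding source ⇒ β = (r² − 1)/(r² + 1) with r = λ'/λ₀.
β = (1.4213 − 1)/(1.4213 + 1) ≈ 0.174.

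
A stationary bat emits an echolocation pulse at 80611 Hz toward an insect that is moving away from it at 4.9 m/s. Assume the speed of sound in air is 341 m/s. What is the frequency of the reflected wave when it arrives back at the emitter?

78327 Hz

The insect first receives the wave as a moving observer: f₁ = f₀ · (v − u)/v = 80611 × (341 − 4.9)/341 ≈ 79453 Hz.
The reflection then acts as a moving source: f₂ = f₁ · v/(v + u) ≈ 78327 Hz.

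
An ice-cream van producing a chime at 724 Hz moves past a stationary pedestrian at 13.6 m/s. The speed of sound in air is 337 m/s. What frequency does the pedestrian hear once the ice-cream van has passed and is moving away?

696 Hz

Receding: f₂ = f · v/(v + v_s) = 724 × 337/350.6 ≈ 696 Hz.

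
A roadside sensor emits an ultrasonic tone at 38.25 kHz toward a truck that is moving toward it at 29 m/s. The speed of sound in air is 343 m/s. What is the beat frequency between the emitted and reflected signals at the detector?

7065 Hz

The truck first receives the wave as a moving observer: f₁ = f₀ · (v + u)/v = 38.25 × (343 + 29)/343 ≈ 41.48 kHz.
On reflection it acts as a source moving toward the stationary detector: f₂ = f₁ · v/(v − u) = 41.48 × 343/314 ≈ 45.32 kHz.
Beat frequency (with f₀ = 38250 Hz): |f₂ − f₀| = 2u·f₀/(v − u) = 2 × 29 × 38250/314 ≈ 7065 Hz.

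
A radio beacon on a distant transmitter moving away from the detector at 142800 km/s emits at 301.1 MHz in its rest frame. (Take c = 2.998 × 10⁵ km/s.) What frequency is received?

179.3 MHz

β = v/c = 142800/299800 = 0.4763.
Relativistic Doppler for frequency: f' = f₀ · √((1 − β)/(1 + β)).
f' = 301.1 × √(0.5237/1.4763) = 301.1 × 0.59559 ≈ 179.3 MHz.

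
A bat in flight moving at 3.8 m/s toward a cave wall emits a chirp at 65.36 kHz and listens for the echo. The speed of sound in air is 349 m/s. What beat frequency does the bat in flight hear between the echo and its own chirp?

The cave wall receives the sound from a moving source: f₁ = f₀ · v/(v − v_e) = 65.36 × 349/345.2 ≈ 66.079 kHz.
On the return leg the bat in flight is a moving observer: f₂ = f₁ · (v + v_e)/v = 66.079 × 352.8/349 ≈ 66.799 kHz.
Beat against the emitted tone (with f₀ = 65360 Hz): |f₂ − f₀| = 2v_e·f₀/(v − v_e) = 2 × 3.8 × 65360/345.2 ≈ 1439 Hz.

1439 Hz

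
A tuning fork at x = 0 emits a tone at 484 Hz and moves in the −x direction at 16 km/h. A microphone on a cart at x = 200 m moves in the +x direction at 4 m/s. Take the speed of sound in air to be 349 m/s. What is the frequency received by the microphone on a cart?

16 km/h = 4.444 m/s.
The observer lies on the +x side, so the source is heading away from the observer and the observer is heading away from the source.
With source receding and observer receding, f' = f · (v − v_o)/(v + v_s).
f' = 484 × (349 − 4)/(349 + 4.444) = 484 × 345/353.44 ≈ 472 Hz.

472 Hz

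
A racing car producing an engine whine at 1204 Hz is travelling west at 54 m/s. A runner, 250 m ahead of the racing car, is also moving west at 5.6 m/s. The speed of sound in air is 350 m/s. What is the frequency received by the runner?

The runner is ahead, so the racing car is moving toward it while the runner is moving away from the racing car.
With source approaching and observer receding, f' = f · (v − v_o)/(v − v_s).
f' = 1204 × (350 − 5.6)/(350 − 54) = 1204 × 344.4/296 ≈ 1401 Hz.

1401 Hz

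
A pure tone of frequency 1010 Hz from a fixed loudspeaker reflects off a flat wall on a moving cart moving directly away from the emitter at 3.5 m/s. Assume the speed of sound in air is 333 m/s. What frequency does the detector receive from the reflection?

989 Hz

The flat wall on a moving cart first receives the wave as a moving observer: f₁ = f₀ · (v − u)/v = 1010 × (333 − 3.5)/333 ≈ 999 Hz.
The reflection then acts as a moving source: f₂ = f₁ · v/(v + u) ≈ 989 Hz.
Equivalently f₂ = f₀ · (v − u)/(v + u).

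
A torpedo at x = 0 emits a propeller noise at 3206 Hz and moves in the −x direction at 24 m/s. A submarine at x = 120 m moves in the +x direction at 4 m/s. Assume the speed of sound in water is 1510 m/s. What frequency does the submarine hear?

3147 Hz

The observer lies on the +x side, so the source is heading away from the observer and the observer is heading away from the source.
Both move, so f' = f · (v − v_o)/(v + v_s).
f' = 3206 × (1510 − 4)/(1510 + 24) = 3206 × 1506/1534 ≈ 3147 Hz.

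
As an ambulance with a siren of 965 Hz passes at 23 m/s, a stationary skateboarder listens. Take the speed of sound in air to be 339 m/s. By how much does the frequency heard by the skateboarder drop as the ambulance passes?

132 Hz

Approaching: f₁ = f · v/(v − v_s) = 965 × 339/316 ≈ 1035 Hz.
Receding: f₂ = f · v/(v + v_s) = 965 × 339/362 ≈ 904 Hz.
Drop: f₁ − f₂ = 2f·v·v_s/(v² − v_s²) = 2 × 965 × 339 × 23/(339² − 23²) ≈ 132 Hz.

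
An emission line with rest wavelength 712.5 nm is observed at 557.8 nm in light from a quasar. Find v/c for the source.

0.240c

λ'/λ₀ = 0.7829 < 1 (blueshift), so the source is approaching.
λ'/λ₀ = √((1 − β)/(1 + β)) for an approaching source ⇒ β = (1 − r²)/(1 + r²) with r = λ'/λ₀.
β = (1 − 0.6129)/(1 + 0.6129) ≈ 0.240.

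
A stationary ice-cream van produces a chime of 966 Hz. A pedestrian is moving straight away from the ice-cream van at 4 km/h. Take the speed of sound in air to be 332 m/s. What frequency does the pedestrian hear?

963 Hz

4 km/h = 1.111 m/s.
Only the observer moves, away from the source, so f' = f · (v − v_o)/v.
f' = 966 × (332 − 1.111)/332 = 966 × 330.89/332 ≈ 963 Hz.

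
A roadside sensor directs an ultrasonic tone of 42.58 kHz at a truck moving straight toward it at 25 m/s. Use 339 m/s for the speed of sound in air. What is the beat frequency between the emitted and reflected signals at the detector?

6780 Hz

At the truck (a moving observer), f₁ = f₀ · (v + u)/v = 42.58 × 364/339 ≈ 45.72 kHz.
On reflection it acts as a source moving toward the stationary detector: f₂ = f₁ · v/(v − u) = 45.72 × 339/314 ≈ 49.36 kHz.
Equivalently f₂ = f₀ · (v + u)/(v − u).
Beat frequency (with f₀ = 42580 Hz): |f₂ − f₀| = 2u·f₀/(v − u) = 2 × 25 × 42580/314 ≈ 6780 Hz.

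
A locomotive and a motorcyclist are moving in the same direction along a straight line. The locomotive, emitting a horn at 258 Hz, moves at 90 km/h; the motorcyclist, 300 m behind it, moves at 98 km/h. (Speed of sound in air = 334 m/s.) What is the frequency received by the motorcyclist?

90 km/h = 25 m/s; 98 km/h = 27.22 m/s.
The motorcyclist is behind, so the locomotive is moving away from it while the motorcyclist is moving toward the locomotive.
Both move, so f' = f · (v + v_o)/(v + v_s).
f' = 258 × (334 + 27.22)/(334 + 25) = 258 × 361.22/359 ≈ 260 Hz.

260 Hz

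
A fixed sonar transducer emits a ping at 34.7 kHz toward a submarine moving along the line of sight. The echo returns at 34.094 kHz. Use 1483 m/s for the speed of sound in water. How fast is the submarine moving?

13.1 m/s

Double Doppler shift off a moving reflector: f₂ = f₀ · (v + u)/(v − u) (u > 0 toward emitter).
Rearranging, u = v · (f₂ − f₀)/(f₂ + f₀) = 1483 × -0.606/68.794 ≈ -13.1 m/s.
So the submarine is moving at 13.1 m/s away from the emitter.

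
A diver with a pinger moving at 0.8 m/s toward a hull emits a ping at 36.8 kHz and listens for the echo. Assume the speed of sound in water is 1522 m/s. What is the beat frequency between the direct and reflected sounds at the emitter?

38.7 Hz

The hull receives the sound from a moving source: f₁ = f₀ · v/(v − v_e) = 36.8 × 1522/1521.2 ≈ 36.8194 kHz.
On the return leg the diver with a pinger is a moving observer: f₂ = f₁ · (v + v_e)/v = 36.8194 × 1522.8/1522 ≈ 36.8387 kHz.
Beat against the emitted tone (with f₀ = 36800 Hz): |f₂ − f₀| = 2v_e·f₀/(v − v_e) = 2 × 0.8 × 36800/1521.2 ≈ 38.7 Hz.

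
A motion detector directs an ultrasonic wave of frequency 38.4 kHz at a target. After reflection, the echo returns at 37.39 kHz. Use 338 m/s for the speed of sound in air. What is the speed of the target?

Double Doppler shift off a moving reflector: f₂ = f₀ · (v + u)/(v − u) (u > 0 toward emitter).
Rearranging, u = v · (f₂ − f₀)/(f₂ + f₀) = 338 × -1.01/75.79 ≈ -4.5 m/s.
So the target is moving at 4.5 m/s away from the emitter.

4.5 m/s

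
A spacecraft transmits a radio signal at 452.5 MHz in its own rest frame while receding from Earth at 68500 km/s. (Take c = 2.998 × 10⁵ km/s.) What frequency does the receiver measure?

358.6 MHz

β = v/c = 68500/299800 = 0.2285.
Relativistic Doppler for frequency: f' = f₀ · √((1 − β)/(1 + β)).
f' = 452.5 × √(0.7715/1.2285) = 452.5 × 0.79248 ≈ 358.6 MHz.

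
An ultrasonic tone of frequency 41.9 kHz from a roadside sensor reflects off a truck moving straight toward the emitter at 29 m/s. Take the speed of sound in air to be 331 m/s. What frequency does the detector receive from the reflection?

At the truck (a moving observer), f₁ = f₀ · (v + u)/v = 41.9 × 360/331 ≈ 45.6 kHz.
The reflection then acts as a moving source: f₂ = f₁ · v/(v − u) ≈ 49.9 kHz.
Equivalently f₂ = f₀ · (v + u)/(v − u).

49.9 kHz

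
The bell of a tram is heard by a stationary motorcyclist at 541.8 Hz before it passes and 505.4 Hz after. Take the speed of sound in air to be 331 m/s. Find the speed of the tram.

f₁/f₂ = (v + v_s)/(v − v_s), so v_s = v · (f₁ − f₂)/(f₁ + f₂).
v_s = 331 × (541.8 − 505.4)/(541.8 + 505.4) = 331 × 36.4/1047.2 ≈ 11.5 m/s.

11.5 m/s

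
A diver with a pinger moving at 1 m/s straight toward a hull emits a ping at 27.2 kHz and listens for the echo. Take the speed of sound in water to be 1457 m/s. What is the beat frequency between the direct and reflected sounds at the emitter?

The hull receives the sound from a moving source: f₁ = f₀ · v/(v − v_e) = 27.2 × 1457/1456 ≈ 27.2187 kHz.
On the return leg the diver with a pinger is a moving observer: f₂ = f₁ · (v + v_e)/v = 27.2187 × 1458/1457 ≈ 27.2374 kHz.
Beat against the emitted tone (with f₀ = 27200 Hz): |f₂ − f₀| = 2v_e·f₀/(v − v_e) = 2 × 1 × 27200/1456 ≈ 37.4 Hz.

37.4 Hz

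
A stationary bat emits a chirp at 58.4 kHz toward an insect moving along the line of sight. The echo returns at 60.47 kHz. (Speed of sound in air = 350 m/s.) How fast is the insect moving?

6.1 m/s

Double Doppler shift off a moving reflector: f₂ = f₀ · (v + u)/(v − u) (u > 0 toward emitter).
Rearranging, u = v · (f₂ − f₀)/(f₂ + f₀) = 350 × 2.07/118.87 ≈ 6.1 m/s.
So the insect is moving at 6.1 m/s toward the emitter.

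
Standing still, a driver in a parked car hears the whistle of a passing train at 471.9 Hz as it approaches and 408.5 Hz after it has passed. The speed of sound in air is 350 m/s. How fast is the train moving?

25 m/s

f₁/f₂ = (v + v_s)/(v − v_s), so v_s = v · (f₁ − f₂)/(f₁ + f₂).
v_s = 350 × (471.9 − 408.5)/(471.9 + 408.5) = 350 × 63.4/880.4 ≈ 25 m/s.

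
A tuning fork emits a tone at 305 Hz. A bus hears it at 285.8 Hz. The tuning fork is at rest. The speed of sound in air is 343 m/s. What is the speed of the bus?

f' < f, so the bus is receding.
f' = f · (v − v_o)/v ⇒ v_o = v · |f'/f − 1|.
v_o = 343 × |285.8/305 − 1| = 343 × 0.06295 ≈ 21.6 m/s.

21.6 m/s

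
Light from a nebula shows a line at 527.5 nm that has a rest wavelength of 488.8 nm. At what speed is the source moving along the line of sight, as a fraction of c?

λ'/λ₀ = 1.0792 > 1 (redshift), so the source is receding.
λ'/λ₀ = √((1 + β)/(1 − β)) for a receding source ⇒ β = (r² − 1)/(r² + 1) with r = λ'/λ₀.
β = (1.1646 − 1)/(1.1646 + 1) ≈ 0.076.

0.076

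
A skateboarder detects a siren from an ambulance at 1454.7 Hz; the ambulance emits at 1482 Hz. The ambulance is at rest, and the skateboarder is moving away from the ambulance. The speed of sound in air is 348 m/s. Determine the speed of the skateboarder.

f' = f · (v − v_o)/v ⇒ v_o = v · |f'/f − 1|.
v_o = 348 × |1454.7/1482 − 1| = 348 × 0.01842 ≈ 6.4 m/s.

6.4 m/s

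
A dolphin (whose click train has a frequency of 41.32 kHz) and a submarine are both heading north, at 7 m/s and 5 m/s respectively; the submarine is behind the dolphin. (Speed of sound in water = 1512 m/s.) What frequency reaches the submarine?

41.3 kHz

The submarine is behind, so the dolphin is moving away from it while the submarine is moving toward the dolphin.
Both move, so f' = f · (v + v_o)/(v + v_s).
f' = 41.32 × (1512 + 5)/(1512 + 7) = 41.32 × 1517/1519 ≈ 41.3 kHz.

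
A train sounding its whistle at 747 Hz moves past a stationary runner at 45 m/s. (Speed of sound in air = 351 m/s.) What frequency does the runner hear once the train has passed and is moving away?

Receding: f₂ = f · v/(v + v_s) = 747 × 351/396 ≈ 662 Hz.

662 Hz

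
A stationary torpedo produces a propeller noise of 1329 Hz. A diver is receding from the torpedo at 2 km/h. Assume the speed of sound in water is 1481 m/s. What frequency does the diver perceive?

2 km/h = 0.5556 m/s.
Moving observer, stationary source: f' = f · (v − v_o)/v.
f' = 1329 × (1481 − 0.5556)/1481 = 1329 × 1480.4/1481 ≈ 1329 Hz.

1329 Hz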